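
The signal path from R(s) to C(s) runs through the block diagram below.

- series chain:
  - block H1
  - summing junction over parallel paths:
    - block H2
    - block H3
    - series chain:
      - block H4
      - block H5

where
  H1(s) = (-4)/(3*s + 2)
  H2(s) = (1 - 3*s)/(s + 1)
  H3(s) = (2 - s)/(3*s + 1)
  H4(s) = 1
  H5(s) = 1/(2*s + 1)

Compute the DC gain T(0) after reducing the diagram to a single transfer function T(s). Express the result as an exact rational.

Step 1: combine H4, H5 in series gives 1/(2*s + 1)
Step 2: parallel reduction of H2, H3, (H4*H5) gives (-20*s^3 - 5*s^2 + 11*s + 4)/(6*s^3 + 11*s^2 + 6*s + 1)
Step 3: combine H1, (H2+H3+(H4*H5)) in series gives (80*s^3 + 20*s^2 - 44*s - 16)/(18*s^4 + 45*s^3 + 40*s^2 + 15*s + 2)
That last expression is T(s); at s = 0 only the constant terms survive, so T(0) = -16/2 = -8.

Final answer: -8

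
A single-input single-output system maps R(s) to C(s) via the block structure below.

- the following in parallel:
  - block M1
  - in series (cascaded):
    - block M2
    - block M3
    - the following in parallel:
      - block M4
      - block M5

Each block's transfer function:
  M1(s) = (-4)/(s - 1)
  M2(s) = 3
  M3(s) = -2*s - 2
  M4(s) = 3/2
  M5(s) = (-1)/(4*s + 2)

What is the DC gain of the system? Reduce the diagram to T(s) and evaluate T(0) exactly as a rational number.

Step 1: add M4, M5 (parallel) = (3*s + 1)/(2*s + 1)
Step 2: combine M2, M3, (M4+M5) in series = (-18*s^2 - 24*s - 6)/(2*s + 1)
Step 3: parallel reduction of M1, (M2*M3*(M4+M5)) = (-18*s^3 - 6*s^2 + 10*s + 2)/(2*s^2 - s - 1)
That last expression is T(s); at s = 0 only the constant terms survive, so T(0) = 2/(-1) = -2.

Answer: -2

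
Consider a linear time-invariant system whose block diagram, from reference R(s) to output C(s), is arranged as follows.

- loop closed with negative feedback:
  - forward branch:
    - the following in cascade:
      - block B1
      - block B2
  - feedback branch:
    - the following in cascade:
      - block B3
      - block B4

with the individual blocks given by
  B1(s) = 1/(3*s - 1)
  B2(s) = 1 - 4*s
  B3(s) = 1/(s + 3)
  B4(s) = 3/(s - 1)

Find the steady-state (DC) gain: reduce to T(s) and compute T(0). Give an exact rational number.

Reducing step by step:

Step 1 - reduce the series chain B1, B2; result (1 - 4*s)/(3*s - 1)
Step 2 - cascade B3, B4; result 3/(s^2 + 2*s - 3)
Step 3 - collapse the loop ((B1*B2) forward, (B3*B4) return); result (-4*s^3 - 7*s^2 + 14*s - 3)/(3*s^3 + 5*s^2 - 23*s + 6)
DC gain: substitute s = 0 into T(s) from step 3: T(0) = -3/6 = -1/2.

Answer: -1/2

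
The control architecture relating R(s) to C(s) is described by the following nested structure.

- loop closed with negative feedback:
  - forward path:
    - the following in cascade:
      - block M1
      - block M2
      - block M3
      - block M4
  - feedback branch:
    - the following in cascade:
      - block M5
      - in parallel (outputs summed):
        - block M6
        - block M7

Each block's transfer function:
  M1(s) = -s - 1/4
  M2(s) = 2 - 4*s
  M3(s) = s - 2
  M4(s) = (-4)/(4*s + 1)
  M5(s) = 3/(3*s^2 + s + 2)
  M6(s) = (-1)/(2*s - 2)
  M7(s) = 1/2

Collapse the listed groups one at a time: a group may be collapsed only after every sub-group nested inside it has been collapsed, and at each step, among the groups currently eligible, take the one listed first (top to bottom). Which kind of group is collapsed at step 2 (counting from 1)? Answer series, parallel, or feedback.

The answer is parallel.

Reasoning:
Step 1. reduce the series chain M1, M2, M3, M4
Step 2. parallel reduction of M6, M7
Step 3. reduce the series chain M5, (M6+M7)
Step 4. collapse the loop ((M1*M2*M3*M4) forward, (M5*(M6+M7)) return)
So the answer for step 2 is parallel.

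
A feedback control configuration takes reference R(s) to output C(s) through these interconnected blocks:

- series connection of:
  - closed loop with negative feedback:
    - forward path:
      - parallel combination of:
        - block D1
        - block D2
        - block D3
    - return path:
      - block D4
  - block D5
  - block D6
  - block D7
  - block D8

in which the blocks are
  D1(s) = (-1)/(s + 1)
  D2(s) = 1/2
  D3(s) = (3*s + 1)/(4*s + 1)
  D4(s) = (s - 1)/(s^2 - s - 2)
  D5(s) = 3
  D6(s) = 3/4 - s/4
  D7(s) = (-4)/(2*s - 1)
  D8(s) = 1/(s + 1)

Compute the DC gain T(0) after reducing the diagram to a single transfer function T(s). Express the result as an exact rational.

Step 1: add D1, D2, D3 (parallel) gives (10*s^2 + 5*s + 1)/(8*s^2 + 10*s + 2)
Step 2: close the feedback loop around (D1+D2+D3), D4 gives (10*s^4 - 5*s^3 - 24*s^2 - 11*s - 2)/(8*s^4 + 12*s^3 - 29*s^2 - 26*s - 5)
Step 3: multiply [(D1+D2+D3)/(1+(D1+D2+D3)*D4)], D5, D6, D7, D8 (series) gives (30*s^4 - 135*s^3 + 108*s^2 + 75*s + 18)/(16*s^5 + 16*s^4 - 70*s^3 - 23*s^2 + 16*s + 5)
That last expression is T(s); at s = 0 only the constant terms survive, so T(0) = 18/5.

Answer: 18/5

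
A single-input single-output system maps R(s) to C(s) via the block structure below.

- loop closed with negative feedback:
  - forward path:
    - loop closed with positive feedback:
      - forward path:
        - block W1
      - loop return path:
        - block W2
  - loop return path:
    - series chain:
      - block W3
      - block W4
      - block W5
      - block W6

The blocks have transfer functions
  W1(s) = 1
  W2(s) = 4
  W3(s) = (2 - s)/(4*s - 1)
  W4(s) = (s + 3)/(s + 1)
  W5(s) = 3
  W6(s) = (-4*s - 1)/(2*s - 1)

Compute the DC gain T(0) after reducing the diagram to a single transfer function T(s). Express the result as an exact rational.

Step 1. feedback reduction of W1, W2 gives (-1)/3
Step 2. reduce the series chain W3, W4, W5, W6 gives (12*s^3 + 15*s^2 - 69*s - 18)/(8*s^3 + 2*s^2 - 5*s + 1)
Step 3. feedback reduction of [W1/(1-W1*W2)], (W3*W4*W5*W6) gives (-8*s^3 - 2*s^2 + 5*s - 1)/(12*s^3 - 9*s^2 + 54*s + 21)
Step 3 gives the overall T(s). Then T(0) = -1/21.

Answer: -1/21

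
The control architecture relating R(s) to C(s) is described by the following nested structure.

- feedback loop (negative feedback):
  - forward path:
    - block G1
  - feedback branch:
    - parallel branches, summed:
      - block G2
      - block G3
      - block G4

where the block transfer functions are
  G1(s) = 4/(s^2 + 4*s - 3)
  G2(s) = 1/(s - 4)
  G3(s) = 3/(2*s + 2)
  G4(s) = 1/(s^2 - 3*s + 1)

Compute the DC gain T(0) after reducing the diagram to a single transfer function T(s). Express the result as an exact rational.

The answer is 2/3.

Reasoning:
1. combine G2, G3, G4 in parallel; result (5*s^3 - 23*s^2 + 29*s - 18)/(2*s^4 - 12*s^3 + 12*s^2 + 18*s - 8)
2. close the feedback loop around G1, (G2+G3+G4); result (4*s^4 - 24*s^3 + 24*s^2 + 36*s - 16)/(s^6 - 2*s^5 - 21*s^4 + 61*s^3 - 32*s^2 + 15*s - 24)
DC gain: substitute s = 0 into T(s) from step 2: T(0) = -16/(-24) = 2/3.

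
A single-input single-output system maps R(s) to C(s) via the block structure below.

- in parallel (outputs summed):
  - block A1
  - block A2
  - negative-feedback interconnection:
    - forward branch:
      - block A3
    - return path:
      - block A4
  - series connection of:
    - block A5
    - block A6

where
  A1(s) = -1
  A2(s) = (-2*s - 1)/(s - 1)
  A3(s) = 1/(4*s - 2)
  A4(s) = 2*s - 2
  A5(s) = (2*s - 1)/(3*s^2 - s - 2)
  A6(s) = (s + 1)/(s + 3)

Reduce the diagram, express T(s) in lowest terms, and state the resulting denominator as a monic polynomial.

Answer: s^4 + 2*s^3 - 31*s^2/9 - 8*s/9 + 4/3

Working:
Step 1 - collapse the loop (A3 forward, A4 return), giving 1/(6*s - 4)
Step 2 - cascade A5, A6, giving (2*s^2 + s - 1)/(3*s^3 + 8*s^2 - 5*s - 6)
Step 3 - parallel reduction of A1, A2, [A3/(1+A3*A4)], (A5*A6), giving (-54*s^4 - 147*s^3 + 30*s^2 + 57*s - 2)/(18*s^4 + 36*s^3 - 62*s^2 - 16*s + 24)
The result of step 3 is T(s) in lowest terms. Its denominator has leading coefficient 18; dividing the denominator through by 18 makes it monic.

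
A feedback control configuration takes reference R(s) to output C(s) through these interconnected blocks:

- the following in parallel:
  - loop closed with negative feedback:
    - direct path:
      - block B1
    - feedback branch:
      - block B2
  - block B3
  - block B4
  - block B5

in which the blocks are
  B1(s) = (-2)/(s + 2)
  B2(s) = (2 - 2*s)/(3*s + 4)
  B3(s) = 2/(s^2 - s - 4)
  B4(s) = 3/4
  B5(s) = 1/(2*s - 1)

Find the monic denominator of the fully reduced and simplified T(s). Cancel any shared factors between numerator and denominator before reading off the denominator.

[1] close the feedback loop around B1, B2, giving (-6*s - 8)/(3*s^2 + 14*s + 4)
[2] add [B1/(1+B1*B2)], B3, B4, B5 (parallel), giving (18*s^5 + 21*s^4 - 65*s^3 + 82*s^2 - 76*s - 176)/(24*s^5 + 76*s^4 - 220*s^3 - 392*s^2 + 112*s + 64)
No further cancellation is possible in the step-2 result, so that is T(s). Its denominator becomes monic after dividing by the leading coefficient 24.

Therefore the answer is s^5 + 19*s^4/6 - 55*s^3/6 - 49*s^2/3 + 14*s/3 + 8/3.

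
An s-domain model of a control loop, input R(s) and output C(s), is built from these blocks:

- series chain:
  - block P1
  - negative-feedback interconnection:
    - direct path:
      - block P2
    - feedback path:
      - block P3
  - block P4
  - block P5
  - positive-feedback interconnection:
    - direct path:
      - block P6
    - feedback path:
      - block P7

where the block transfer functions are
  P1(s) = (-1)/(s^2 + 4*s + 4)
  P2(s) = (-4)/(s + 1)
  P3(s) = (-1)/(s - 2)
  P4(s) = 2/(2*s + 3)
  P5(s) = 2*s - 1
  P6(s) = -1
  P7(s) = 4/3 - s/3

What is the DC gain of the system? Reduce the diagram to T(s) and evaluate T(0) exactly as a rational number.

(1) collapse the loop (P2 forward, P3 return), giving (8 - 4*s)/(s^2 - s + 2)
(2) collapse the loop (P6 forward, P7 return), giving 3/(s - 7)
(3) multiply P1, [P2/(1+P2*P3)], P4, P5, [P6/(1-P6*P7)] (series), giving (48*s^2 - 120*s + 48)/(2*s^6 - 5*s^5 - 50*s^4 - 77*s^3 - 70*s^2 - 172*s - 168)
DC gain: substitute s = 0 into T(s) from step 3: T(0) = 48/(-168) = -2/7.

Therefore the answer is -2/7.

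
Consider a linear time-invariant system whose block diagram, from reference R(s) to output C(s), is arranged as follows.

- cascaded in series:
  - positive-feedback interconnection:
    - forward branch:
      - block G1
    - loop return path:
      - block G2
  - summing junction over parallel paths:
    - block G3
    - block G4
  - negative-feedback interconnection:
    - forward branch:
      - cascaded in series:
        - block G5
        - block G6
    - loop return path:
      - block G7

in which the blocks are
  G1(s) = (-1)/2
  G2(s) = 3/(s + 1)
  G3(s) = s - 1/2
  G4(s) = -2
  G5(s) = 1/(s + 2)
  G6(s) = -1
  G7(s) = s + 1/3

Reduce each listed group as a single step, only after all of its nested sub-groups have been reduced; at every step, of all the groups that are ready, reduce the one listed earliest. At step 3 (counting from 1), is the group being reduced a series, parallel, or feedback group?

Answer: series

Working:
Step 1: feedback reduction of G1, G2
Step 2: combine G3, G4 in parallel
Step 3: multiply G5, G6 (series)
Step 4: feedback reduction of (G5*G6), G7
Step 5: cascade [G1/(1-G1*G2)], (G3+G4), [(G5*G6)/(1+(G5*G6)*G7)]
The group at step 3 is a series group.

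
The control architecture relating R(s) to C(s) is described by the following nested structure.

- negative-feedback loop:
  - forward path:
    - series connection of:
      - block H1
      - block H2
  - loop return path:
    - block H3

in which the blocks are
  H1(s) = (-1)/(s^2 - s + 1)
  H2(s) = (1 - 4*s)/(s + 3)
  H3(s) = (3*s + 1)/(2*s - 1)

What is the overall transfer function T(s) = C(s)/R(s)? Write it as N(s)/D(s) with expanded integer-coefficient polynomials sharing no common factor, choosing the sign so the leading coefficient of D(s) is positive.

First reduce the diagram to T(s).

[1] multiply H1, H2 (series); result (4*s - 1)/(s^3 + 2*s^2 - 2*s + 3)
[2] apply the feedback formula to (H1*H2), H3 - this is the overall T(s), already in the required normalized form

Answer: (8*s^2 - 6*s + 1)/(2*s^4 + 3*s^3 + 6*s^2 + 9*s - 4)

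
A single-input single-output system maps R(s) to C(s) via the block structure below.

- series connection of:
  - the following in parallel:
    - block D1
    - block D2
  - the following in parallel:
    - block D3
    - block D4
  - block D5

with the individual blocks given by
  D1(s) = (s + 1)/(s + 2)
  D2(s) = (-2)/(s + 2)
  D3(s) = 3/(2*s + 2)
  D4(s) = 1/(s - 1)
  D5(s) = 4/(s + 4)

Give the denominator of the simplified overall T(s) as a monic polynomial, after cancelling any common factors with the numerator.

Step 1. combine D1, D2 in parallel; result (s - 1)/(s + 2)
Step 2. combine D3, D4 in parallel; result (5*s - 1)/(2*s^2 - 2)
Step 3. multiply (D1+D2), (D3+D4), D5 (series); result (10*s - 2)/(s^3 + 7*s^2 + 14*s + 8)
The result of step 3 is T(s) in lowest terms. Its denominator already has leading coefficient 1, so it is monic as it stands.

Final answer: s^3 + 7*s^2 + 14*s + 8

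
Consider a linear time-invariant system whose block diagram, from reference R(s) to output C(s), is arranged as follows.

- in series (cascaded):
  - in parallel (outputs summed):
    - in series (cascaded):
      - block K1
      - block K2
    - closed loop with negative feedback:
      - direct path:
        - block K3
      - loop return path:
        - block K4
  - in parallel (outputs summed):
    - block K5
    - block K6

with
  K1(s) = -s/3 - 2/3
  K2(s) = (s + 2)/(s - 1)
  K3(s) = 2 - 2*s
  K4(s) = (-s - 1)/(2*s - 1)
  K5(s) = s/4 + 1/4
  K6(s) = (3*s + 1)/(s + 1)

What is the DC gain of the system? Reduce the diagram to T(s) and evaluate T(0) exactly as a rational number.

Step 1 - reduce the series chain K1, K2 = (-s^2 - 4*s - 4)/(3*s - 3)
Step 2 - feedback reduction of K3, K4 = (-4*s^2 + 6*s - 2)/(2*s^2 + 2*s - 3)
Step 3 - parallel reduction of (K1*K2), [K3/(1+K3*K4)] = (-2*s^4 - 22*s^3 + 17*s^2 - 20*s + 18)/(6*s^3 - 15*s + 9)
Step 4 - add K5, K6 (parallel) = (s^2 + 14*s + 5)/(4*s + 4)
Step 5 - series reduction of ((K1*K2)+[K3/(1+K3*K4)]), (K5+K6) = (-2*s^6 - 50*s^5 - 301*s^4 + 108*s^3 - 177*s^2 + 152*s + 90)/(24*s^4 + 24*s^3 - 60*s^2 - 24*s + 36)
Step 5 gives the overall T(s). Then T(0) = 90/36 = 5/2.

Final answer: 5/2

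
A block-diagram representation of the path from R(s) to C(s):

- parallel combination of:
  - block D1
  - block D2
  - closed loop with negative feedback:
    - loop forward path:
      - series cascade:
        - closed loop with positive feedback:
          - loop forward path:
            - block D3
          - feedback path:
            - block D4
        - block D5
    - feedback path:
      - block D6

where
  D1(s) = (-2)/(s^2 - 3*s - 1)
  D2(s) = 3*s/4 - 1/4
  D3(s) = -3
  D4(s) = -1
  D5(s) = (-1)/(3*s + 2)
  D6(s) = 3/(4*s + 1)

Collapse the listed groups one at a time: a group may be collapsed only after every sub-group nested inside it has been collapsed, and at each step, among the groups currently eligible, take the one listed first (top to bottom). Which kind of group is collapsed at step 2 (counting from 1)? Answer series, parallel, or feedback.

Reducing step by step:

1. reduce the feedback loop with forward D3 and return D4
2. combine [D3/(1-D3*D4)], D5 in series
3. reduce the feedback loop with forward ([D3/(1-D3*D4)]*D5) and return D6
4. reduce the parallel group D1, D2, [([D3/(1-D3*D4)]*D5)/(1+([D3/(1-D3*D4)]*D5)*D6)]
Step 2: series.

Answer: series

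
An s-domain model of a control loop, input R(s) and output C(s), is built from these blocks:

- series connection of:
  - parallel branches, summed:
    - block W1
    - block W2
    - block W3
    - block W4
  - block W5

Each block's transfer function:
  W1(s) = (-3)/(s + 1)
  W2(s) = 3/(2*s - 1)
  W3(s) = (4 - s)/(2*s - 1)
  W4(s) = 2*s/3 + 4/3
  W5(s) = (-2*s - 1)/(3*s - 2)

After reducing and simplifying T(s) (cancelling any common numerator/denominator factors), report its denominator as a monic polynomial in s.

Answer: s^3 - s^2/6 - 5*s/6 + 1/3

Working:
Step 1 - combine W1, W2, W3, W4 in parallel, giving (4*s^3 + 7*s^2 + 2*s + 26)/(6*s^2 + 3*s - 3)
Step 2 - multiply (W1+W2+W3+W4), W5 (series), giving (-8*s^4 - 18*s^3 - 11*s^2 - 54*s - 26)/(18*s^3 - 3*s^2 - 15*s + 6)
No further cancellation is possible in the step-2 result, so that is T(s). Its denominator becomes monic after dividing by the leading coefficient 18.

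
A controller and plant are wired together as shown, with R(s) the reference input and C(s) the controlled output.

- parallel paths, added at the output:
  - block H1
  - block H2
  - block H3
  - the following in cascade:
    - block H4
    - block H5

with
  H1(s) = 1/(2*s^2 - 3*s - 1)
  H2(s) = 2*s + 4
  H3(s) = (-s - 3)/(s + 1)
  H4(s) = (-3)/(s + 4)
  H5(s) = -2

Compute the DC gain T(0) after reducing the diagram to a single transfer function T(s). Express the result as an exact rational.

Reducing step by step:

Step 1. series reduction of H4, H5: 6/(s + 4)
Step 2. sum the parallel branches H1, H2, H3, (H4*H5): (4*s^5 + 20*s^4 + 13*s^3 - 73*s^2 - 52*s - 6)/(2*s^4 + 7*s^3 - 8*s^2 - 17*s - 4)
Evaluating the step-2 result (the overall T(s)) at s = 0 gives T(0) = -6/(-4) = 3/2.

Answer: 3/2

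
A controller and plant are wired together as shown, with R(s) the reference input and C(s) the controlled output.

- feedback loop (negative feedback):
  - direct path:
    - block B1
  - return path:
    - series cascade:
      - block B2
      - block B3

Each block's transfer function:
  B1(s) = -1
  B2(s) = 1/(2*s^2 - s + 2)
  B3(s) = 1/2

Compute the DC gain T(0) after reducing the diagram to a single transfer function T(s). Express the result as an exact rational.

Reducing step by step:

Step 1 - reduce the series chain B2, B3; result 1/(4*s^2 - 2*s + 4)
Step 2 - feedback reduction of B1, (B2*B3); result (-4*s^2 + 2*s - 4)/(4*s^2 - 2*s + 3)
The step-2 result is T(s). Setting s = 0: T(0) = -4/3.

Answer: -4/3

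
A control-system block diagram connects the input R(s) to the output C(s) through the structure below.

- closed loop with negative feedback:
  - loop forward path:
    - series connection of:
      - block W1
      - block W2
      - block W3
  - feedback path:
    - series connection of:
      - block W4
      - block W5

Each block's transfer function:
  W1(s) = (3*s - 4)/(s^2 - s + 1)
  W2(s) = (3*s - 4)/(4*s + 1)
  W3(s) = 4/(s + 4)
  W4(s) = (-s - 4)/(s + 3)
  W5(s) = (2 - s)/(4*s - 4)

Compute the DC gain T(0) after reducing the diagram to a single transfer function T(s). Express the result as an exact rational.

The answer is 48/35.

Reasoning:
Step 1. series reduction of W1, W2, W3, giving (36*s^2 - 96*s + 64)/(4*s^4 + 13*s^3 - 9*s^2 + 13*s + 4)
Step 2. combine W4, W5 in series, giving (s^2 + 2*s - 8)/(4*s^2 + 8*s - 12)
Step 3. collapse the loop ((W1*W2*W3) forward, (W4*W5) return), giving (36*s^4 - 24*s^3 - 236*s^2 + 416*s - 192)/(4*s^6 + 21*s^5 + 14*s^4 - 50*s^3 - 47*s^2 + 193*s - 140)
Step 3 gives the overall T(s). Then T(0) = -192/(-140) = 48/35.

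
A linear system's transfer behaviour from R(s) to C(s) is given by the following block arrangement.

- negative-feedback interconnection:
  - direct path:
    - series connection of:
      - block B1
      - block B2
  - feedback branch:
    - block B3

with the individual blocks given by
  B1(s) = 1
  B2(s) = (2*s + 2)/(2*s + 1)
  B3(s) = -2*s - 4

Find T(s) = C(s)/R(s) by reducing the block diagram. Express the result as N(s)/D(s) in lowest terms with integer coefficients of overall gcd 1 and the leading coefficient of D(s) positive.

First reduce the diagram to T(s).

Step 1. combine B1, B2 in series, giving (2*s + 2)/(2*s + 1)
Step 2. feedback reduction of (B1*B2), B3: this yields T(s), and no further normalization is needed

Answer: (-2*s - 2)/(4*s^2 + 10*s + 7)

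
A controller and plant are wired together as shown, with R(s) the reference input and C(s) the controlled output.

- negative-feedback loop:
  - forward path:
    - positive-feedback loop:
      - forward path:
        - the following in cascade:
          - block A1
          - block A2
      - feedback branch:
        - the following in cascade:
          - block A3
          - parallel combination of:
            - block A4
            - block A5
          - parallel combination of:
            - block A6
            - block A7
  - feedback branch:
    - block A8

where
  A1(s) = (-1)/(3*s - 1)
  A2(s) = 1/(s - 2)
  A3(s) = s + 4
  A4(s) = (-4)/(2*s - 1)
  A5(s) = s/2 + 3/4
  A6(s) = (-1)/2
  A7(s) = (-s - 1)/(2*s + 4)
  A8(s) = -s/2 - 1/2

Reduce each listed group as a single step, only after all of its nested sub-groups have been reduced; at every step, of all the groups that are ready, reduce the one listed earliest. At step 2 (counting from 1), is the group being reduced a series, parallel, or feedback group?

Answer: parallel

Working:
Step 1: series reduction of A1, A2
Step 2: reduce the parallel group A4, A5
Step 3: reduce the parallel group A6, A7
Step 4: cascade A3, (A4+A5), (A6+A7)
Step 5: apply the feedback formula to (A1*A2), (A3*(A4+A5)*(A6+A7))
Step 6: collapse the loop ([(A1*A2)/(1-(A1*A2)*(A3*(A4+A5)*(A6+A7)))] forward, A8 return)
Step 2 collapses a parallel group.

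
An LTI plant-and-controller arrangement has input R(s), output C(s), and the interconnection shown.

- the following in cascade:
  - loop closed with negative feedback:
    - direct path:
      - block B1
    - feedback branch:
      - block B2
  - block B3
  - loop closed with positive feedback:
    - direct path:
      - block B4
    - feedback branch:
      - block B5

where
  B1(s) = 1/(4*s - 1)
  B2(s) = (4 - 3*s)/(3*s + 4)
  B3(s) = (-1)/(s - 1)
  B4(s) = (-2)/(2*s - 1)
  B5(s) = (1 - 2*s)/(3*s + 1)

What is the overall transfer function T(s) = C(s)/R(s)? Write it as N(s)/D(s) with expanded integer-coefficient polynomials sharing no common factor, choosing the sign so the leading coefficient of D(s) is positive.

(1) apply the feedback formula to B1, B2 -> (3*s + 4)/(12*s^2 + 10*s)
(2) feedback reduction of B4, B5 -> (-6*s - 2)/(6*s^2 - 5*s + 1)
(3) multiply [B1/(1+B1*B2)], B3, [B4/(1-B4*B5)] (series): this yields T(s), and no further normalization is needed

Therefore the answer is (9*s^2 + 15*s + 4)/(36*s^5 - 36*s^4 - 19*s^3 + 24*s^2 - 5*s).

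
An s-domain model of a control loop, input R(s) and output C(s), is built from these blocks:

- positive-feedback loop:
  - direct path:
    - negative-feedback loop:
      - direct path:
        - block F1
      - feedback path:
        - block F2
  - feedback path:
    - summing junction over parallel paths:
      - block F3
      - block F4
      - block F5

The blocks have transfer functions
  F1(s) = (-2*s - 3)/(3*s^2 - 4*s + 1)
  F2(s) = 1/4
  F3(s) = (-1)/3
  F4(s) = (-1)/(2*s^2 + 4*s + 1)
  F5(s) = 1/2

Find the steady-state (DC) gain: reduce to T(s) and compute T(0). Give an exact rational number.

Step 1 - apply the feedback formula to F1, F2 = (-8*s - 12)/(12*s^2 - 18*s + 1)
Step 2 - combine F3, F4, F5 in parallel = (2*s^2 + 4*s - 5)/(12*s^2 + 24*s + 6)
Step 3 - close the feedback loop around [F1/(1+F1*F2)], (F3+F4+F5) = (-48*s^3 - 168*s^2 - 168*s - 36)/(72*s^4 + 44*s^3 - 146*s^2 - 38*s - 27)
DC gain: substitute s = 0 into T(s) from step 3: T(0) = -36/(-27) = 4/3.

Therefore the answer is 4/3.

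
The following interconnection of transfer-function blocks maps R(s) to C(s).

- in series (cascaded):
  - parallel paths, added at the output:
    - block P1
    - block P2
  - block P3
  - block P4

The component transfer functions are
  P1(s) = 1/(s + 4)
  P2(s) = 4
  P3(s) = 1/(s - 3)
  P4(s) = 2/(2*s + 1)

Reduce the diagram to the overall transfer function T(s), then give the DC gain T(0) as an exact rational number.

Reducing step by step:

[1] parallel reduction of P1, P2 gives (4*s + 17)/(s + 4)
[2] series reduction of (P1+P2), P3, P4 gives (8*s + 34)/(2*s^3 + 3*s^2 - 23*s - 12)
Step 2 gives the overall T(s). Then T(0) = 34/(-12) = -17/6.

Answer: -17/6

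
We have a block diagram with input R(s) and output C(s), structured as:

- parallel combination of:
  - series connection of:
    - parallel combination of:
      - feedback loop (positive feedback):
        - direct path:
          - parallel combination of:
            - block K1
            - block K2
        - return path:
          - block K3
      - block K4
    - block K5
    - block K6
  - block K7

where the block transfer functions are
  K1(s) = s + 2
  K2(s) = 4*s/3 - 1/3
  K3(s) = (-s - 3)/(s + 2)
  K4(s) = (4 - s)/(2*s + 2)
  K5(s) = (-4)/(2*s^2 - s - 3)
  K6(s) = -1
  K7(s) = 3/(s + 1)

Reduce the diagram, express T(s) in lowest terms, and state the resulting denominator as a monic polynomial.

[1] sum the parallel branches K1, K2 = 7*s/3 + 5/3
[2] close the feedback loop around (K1+K2), K3 = (7*s^2 + 19*s + 10)/(7*s^2 + 29*s + 21)
[3] sum the parallel branches [(K1+K2)/(1-(K1+K2)*K3)], K4 = (7*s^3 + 51*s^2 + 153*s + 104)/(14*s^3 + 72*s^2 + 100*s + 42)
[4] multiply ([(K1+K2)/(1-(K1+K2)*K3)]+K4), K5, K6 (series) = (14*s^3 + 102*s^2 + 306*s + 208)/(14*s^5 + 65*s^4 + 43*s^3 - 116*s^2 - 171*s - 63)
[5] add (([(K1+K2)/(1-(K1+K2)*K3)]+K4)*K5*K6), K7 (parallel) = (42*s^4 + 167*s^3 + 78*s^2 - 18*s + 19)/(14*s^5 + 65*s^4 + 43*s^3 - 116*s^2 - 171*s - 63)
The result of step 5 is T(s) in lowest terms. Its denominator has leading coefficient 14; dividing the denominator through by 14 makes it monic.

Therefore the answer is s^5 + 65*s^4/14 + 43*s^3/14 - 58*s^2/7 - 171*s/14 - 9/2.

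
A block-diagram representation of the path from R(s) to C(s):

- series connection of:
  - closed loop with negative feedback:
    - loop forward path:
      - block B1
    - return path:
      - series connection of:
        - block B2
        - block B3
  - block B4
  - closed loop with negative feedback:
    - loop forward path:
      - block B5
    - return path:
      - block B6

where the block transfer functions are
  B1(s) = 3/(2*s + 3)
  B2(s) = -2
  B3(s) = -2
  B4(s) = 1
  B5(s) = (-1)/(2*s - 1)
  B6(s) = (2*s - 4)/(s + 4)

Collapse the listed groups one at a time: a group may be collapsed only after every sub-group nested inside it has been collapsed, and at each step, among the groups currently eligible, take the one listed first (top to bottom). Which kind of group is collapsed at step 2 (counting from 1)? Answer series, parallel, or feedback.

The answer is feedback.

Reasoning:
[1] series reduction of B2, B3
[2] collapse the loop (B1 forward, (B2*B3) return)
[3] apply the feedback formula to B5, B6
[4] reduce the series chain [B1/(1+B1*(B2*B3))], B4, [B5/(1+B5*B6)]
Step 2: feedback.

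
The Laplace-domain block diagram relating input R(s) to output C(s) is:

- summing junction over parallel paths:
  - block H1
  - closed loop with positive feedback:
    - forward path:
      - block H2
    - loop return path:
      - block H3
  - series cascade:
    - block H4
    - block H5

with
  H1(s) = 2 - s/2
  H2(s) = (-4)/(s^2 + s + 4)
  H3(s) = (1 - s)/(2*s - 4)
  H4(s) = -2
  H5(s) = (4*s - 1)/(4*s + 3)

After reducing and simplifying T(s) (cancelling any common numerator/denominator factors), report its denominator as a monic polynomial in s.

(1) apply the feedback formula to H2, H3 gives (8 - 4*s)/(s^3 - s^2 - 6)
(2) reduce the series chain H4, H5 gives (2 - 8*s)/(4*s + 3)
(3) reduce the parallel group H1, [H2/(1-H2*H3)], (H4*H5) gives (-4*s^5 + s^4 + 19*s^3 - 24*s^2 + 58*s - 48)/(8*s^4 - 2*s^3 - 6*s^2 - 48*s - 36)
Step 3 gives the fully reduced T(s), with no common factor left to cancel. The denominator's leading coefficient is 8, so divide each of its coefficients by 8 to get the monic form.

Final answer: s^4 - s^3/4 - 3*s^2/4 - 6*s - 9/2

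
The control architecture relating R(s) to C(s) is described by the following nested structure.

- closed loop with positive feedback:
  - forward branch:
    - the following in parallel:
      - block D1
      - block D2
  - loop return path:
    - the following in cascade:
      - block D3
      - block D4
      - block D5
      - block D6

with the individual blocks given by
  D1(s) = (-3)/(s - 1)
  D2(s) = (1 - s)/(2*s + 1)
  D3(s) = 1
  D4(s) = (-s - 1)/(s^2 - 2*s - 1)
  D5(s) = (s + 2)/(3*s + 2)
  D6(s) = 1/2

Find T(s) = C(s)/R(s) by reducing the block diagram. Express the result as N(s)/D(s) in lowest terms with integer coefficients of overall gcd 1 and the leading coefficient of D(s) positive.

(1) combine D1, D2 in parallel gives (-s^2 - 4*s - 4)/(2*s^2 - s - 1)
(2) combine D3, D4, D5, D6 in series gives (-s^2 - 3*s - 2)/(6*s^3 - 8*s^2 - 14*s - 4)
(3) collapse the loop ((D1+D2) forward, (D3*D4*D5*D6) return): this yields T(s), and no further normalization is needed

Therefore the answer is (-6*s^5 - 16*s^4 + 22*s^3 + 92*s^2 + 72*s + 16)/(12*s^5 - 23*s^4 - 33*s^3 - 4*s^2 - 2*s - 4).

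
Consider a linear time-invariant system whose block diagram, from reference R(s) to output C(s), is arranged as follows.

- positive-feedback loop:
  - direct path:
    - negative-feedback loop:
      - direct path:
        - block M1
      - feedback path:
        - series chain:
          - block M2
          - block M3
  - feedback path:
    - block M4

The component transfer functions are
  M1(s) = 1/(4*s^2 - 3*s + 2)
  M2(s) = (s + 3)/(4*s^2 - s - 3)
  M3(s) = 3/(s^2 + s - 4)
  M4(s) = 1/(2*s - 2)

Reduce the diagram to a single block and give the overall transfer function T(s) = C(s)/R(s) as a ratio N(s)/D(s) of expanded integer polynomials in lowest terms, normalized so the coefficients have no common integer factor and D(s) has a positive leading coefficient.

Answer: (8*s^4 + 6*s^3 - 40*s^2 + 2*s + 24)/(32*s^6 - 162*s^4 + 136*s^3 + 3*s^2 - 49*s + 78)

Working:
Step 1: multiply M2, M3 (series): (3*s + 9)/(4*s^4 + 3*s^3 - 20*s^2 + s + 12)
Step 2: collapse the loop (M1 forward, (M2*M3) return): (4*s^4 + 3*s^3 - 20*s^2 + s + 12)/(16*s^6 - 81*s^4 + 70*s^3 + 5*s^2 - 31*s + 33)
Step 3: apply the feedback formula to [M1/(1+M1*(M2*M3))], M4 - this is the overall T(s), already in the required normalized form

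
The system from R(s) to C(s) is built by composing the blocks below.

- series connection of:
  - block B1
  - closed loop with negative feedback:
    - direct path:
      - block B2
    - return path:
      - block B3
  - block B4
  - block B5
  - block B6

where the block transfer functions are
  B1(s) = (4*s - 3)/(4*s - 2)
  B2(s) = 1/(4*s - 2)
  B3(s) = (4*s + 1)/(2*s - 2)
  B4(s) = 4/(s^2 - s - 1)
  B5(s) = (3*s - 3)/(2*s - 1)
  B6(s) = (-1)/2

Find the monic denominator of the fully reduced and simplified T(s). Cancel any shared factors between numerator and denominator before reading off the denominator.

The answer is s^6 - 3*s^5 + 23*s^4/8 - 3*s^3/4 - 27*s^2/32 + 23*s/32 - 5/32.

Reasoning:
(1) feedback reduction of B2, B3 -> (2*s - 2)/(8*s^2 - 8*s + 5)
(2) multiply B1, [B2/(1+B2*B3)], B4, B5, B6 (series) -> (-24*s^3 + 66*s^2 - 60*s + 18)/(32*s^6 - 96*s^5 + 92*s^4 - 24*s^3 - 27*s^2 + 23*s - 5)
T(s) is the step-2 result (common factors already cancelled). Leading coefficient of the denominator: 32. Divide through by 32 for the monic polynomial.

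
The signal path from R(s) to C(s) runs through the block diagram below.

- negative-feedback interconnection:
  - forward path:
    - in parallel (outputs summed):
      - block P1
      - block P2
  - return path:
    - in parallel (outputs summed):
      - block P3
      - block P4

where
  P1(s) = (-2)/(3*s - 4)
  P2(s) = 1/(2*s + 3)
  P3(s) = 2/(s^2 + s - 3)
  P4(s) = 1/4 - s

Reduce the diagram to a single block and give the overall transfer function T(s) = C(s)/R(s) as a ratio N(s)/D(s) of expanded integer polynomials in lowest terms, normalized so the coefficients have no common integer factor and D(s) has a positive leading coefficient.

1. sum the parallel branches P1, P2 gives (-s - 10)/(6*s^2 + s - 12)
2. sum the parallel branches P3, P4 gives (-4*s^3 - 3*s^2 + 13*s + 5)/(4*s^2 + 4*s - 12)
3. close the feedback loop around (P1+P2), (P3+P4): this yields T(s), and no further normalization is needed

Hence the answer: (-4*s^3 - 44*s^2 - 28*s + 120)/(28*s^4 + 71*s^3 - 99*s^2 - 195*s + 94)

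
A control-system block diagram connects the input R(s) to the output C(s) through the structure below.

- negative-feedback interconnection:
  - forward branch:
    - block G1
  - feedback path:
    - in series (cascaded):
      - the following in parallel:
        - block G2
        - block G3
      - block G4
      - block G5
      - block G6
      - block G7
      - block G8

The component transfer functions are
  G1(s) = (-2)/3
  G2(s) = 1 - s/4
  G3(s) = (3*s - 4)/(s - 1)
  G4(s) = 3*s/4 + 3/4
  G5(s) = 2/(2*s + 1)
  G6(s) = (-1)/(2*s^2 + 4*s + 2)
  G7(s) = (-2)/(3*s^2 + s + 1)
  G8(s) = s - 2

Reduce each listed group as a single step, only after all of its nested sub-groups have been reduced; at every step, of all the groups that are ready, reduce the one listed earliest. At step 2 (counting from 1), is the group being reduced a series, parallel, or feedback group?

(1) reduce the parallel group G2, G3
(2) series reduction of (G2+G3), G4, G5, G6, G7, G8
(3) collapse the loop (G1 forward, ((G2+G3)*G4*G5*G6*G7*G8) return)
Step 2: series.

Final answer: series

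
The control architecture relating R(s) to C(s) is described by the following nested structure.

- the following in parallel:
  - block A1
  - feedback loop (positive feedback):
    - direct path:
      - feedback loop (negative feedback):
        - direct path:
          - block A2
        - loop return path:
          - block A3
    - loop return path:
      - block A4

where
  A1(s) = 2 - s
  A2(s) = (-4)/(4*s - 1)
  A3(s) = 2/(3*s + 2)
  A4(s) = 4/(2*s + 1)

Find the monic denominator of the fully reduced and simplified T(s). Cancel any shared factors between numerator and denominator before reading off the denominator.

Step 1 - apply the feedback formula to A2, A3: (-12*s - 8)/(12*s^2 + 5*s - 10)
Step 2 - feedback reduction of [A2/(1+A2*A3)], A4: (-24*s^2 - 28*s - 8)/(24*s^3 + 22*s^2 + 33*s + 22)
Step 3 - combine A1, [[A2/(1+A2*A3)]/(1-[A2/(1+A2*A3)]*A4)] in parallel: (-24*s^4 + 26*s^3 - 13*s^2 + 16*s + 36)/(24*s^3 + 22*s^2 + 33*s + 22)
T(s) is the step-3 result (common factors already cancelled). Leading coefficient of the denominator: 24. Divide through by 24 for the monic polynomial.

Therefore the answer is s^3 + 11*s^2/12 + 11*s/8 + 11/12.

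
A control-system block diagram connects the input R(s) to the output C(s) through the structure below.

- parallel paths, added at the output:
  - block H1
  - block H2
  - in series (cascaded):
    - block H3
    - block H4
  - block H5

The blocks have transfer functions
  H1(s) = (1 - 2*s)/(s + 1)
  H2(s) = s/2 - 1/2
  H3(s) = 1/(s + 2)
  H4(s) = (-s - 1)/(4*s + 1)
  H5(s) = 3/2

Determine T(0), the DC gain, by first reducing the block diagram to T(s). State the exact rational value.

Answer: 3/2

Working:
Step 1 - multiply H3, H4 (series): (-s - 1)/(4*s^2 + 9*s + 2)
Step 2 - reduce the parallel group H1, H2, (H3*H4), H5: (4*s^4 + 5*s^3 + 7*s^2 + 30*s + 6)/(8*s^3 + 26*s^2 + 22*s + 4)
Step 2 gives the overall T(s). Then T(0) = 6/4 = 3/2.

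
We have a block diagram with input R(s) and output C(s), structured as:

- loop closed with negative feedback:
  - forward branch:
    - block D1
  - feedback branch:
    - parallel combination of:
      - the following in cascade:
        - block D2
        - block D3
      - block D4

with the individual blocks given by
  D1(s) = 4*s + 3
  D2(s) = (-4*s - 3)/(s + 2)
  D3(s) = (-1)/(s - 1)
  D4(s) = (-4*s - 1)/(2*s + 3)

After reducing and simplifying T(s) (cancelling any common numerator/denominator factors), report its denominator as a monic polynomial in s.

First reduce the diagram to T(s).

Step 1: reduce the series chain D2, D3, giving (4*s + 3)/(s^2 + s - 2)
Step 2: add (D2*D3), D4 (parallel), giving (-4*s^3 + 3*s^2 + 25*s + 11)/(2*s^3 + 5*s^2 - s - 6)
Step 3: apply the feedback formula to D1, ((D2*D3)+D4), giving (-8*s^4 - 26*s^3 - 11*s^2 + 27*s + 18)/(16*s^4 - 2*s^3 - 114*s^2 - 118*s - 27)
That last expression is T(s), already simplified. Scaling its denominator by 1/16 (the reciprocal of the leading coefficient) yields the monic denominator.

Answer: s^4 - s^3/8 - 57*s^2/8 - 59*s/8 - 27/16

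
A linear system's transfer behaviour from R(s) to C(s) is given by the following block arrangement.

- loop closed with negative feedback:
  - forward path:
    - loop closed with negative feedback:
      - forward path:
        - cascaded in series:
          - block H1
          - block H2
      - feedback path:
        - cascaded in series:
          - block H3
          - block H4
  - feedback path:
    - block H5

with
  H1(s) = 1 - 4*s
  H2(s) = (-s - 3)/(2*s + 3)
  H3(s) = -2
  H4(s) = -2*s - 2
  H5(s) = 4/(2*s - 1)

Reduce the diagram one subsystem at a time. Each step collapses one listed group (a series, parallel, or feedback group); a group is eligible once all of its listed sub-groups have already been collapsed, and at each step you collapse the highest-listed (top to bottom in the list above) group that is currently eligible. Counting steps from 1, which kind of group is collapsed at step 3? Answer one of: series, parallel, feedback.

The answer is feedback.

Reasoning:
1. combine H1, H2 in series
2. cascade H3, H4
3. collapse the loop ((H1*H2) forward, (H3*H4) return)
4. close the feedback loop around [(H1*H2)/(1+(H1*H2)*(H3*H4))], H5
Step 3: feedback.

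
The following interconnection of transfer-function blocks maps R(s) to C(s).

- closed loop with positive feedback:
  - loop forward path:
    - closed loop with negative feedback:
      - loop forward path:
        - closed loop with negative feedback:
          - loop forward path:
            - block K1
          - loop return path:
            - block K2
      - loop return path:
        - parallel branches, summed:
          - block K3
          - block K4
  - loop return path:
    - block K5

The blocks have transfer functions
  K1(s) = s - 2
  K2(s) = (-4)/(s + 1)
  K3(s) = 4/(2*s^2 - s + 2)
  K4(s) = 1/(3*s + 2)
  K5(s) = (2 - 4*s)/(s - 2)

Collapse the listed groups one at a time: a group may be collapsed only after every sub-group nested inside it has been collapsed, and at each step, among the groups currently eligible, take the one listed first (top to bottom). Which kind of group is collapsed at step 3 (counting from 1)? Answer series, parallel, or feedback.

Step 1. reduce the feedback loop with forward K1 and return K2
Step 2. add K3, K4 (parallel)
Step 3. feedback reduction of [K1/(1+K1*K2)], (K3+K4)
Step 4. collapse the loop ([[K1/(1+K1*K2)]/(1+[K1/(1+K1*K2)]*(K3+K4))] forward, K5 return)
At step 3 the group reduced is feedback.

Answer: feedback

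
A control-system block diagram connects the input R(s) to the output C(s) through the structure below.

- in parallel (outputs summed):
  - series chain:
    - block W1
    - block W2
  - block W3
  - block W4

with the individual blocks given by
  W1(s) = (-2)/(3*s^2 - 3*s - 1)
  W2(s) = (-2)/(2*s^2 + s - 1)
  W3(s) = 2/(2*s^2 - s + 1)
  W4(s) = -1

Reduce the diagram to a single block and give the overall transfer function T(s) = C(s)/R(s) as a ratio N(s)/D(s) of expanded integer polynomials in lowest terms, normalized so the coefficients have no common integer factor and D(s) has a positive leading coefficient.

Step 1 - multiply W1, W2 (series) = 4/(6*s^4 - 3*s^3 - 8*s^2 + 2*s + 1)
Step 2 - sum the parallel branches (W1*W2), W3, W4, which is the overall transfer function T(s) = C(s)/R(s) in lowest terms

Answer: (-12*s^6 + 12*s^5 + 19*s^4 - 15*s^3 - s + 5)/(12*s^6 - 12*s^5 - 7*s^4 + 9*s^3 - 8*s^2 + s + 1)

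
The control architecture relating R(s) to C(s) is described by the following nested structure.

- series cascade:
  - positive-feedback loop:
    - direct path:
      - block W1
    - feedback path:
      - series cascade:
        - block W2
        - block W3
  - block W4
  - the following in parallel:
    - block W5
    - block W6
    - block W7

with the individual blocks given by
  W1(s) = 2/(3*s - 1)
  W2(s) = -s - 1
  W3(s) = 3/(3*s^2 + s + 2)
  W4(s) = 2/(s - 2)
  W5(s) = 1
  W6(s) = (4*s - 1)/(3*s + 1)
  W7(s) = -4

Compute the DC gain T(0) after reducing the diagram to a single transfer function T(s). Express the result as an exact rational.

The answer is 4.

Reasoning:
[1] series reduction of W2, W3 gives (-3*s - 3)/(3*s^2 + s + 2)
[2] collapse the loop (W1 forward, (W2*W3) return) gives (6*s^2 + 2*s + 4)/(9*s^3 + 11*s + 4)
[3] reduce the parallel group W5, W6, W7 gives (-5*s - 4)/(3*s + 1)
[4] cascade [W1/(1-W1*(W2*W3))], W4, (W5+W6+W7) gives (-60*s^3 - 68*s^2 - 56*s - 32)/(27*s^5 - 45*s^4 + 15*s^3 - 43*s^2 - 42*s - 8)
Evaluating the step-4 result (the overall T(s)) at s = 0 gives T(0) = -32/(-8) = 4.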